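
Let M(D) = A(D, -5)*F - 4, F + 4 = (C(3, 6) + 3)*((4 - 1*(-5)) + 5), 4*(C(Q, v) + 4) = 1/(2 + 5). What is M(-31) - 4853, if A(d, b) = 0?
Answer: -4857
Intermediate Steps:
C(Q, v) = -111/28 (C(Q, v) = -4 + 1/(4*(2 + 5)) = -4 + (¼)/7 = -4 + (¼)*(⅐) = -4 + 1/28 = -111/28)
F = -35/2 (F = -4 + (-111/28 + 3)*((4 - 1*(-5)) + 5) = -4 - 27*((4 + 5) + 5)/28 = -4 - 27*(9 + 5)/28 = -4 - 27/28*14 = -4 - 27/2 = -35/2 ≈ -17.500)
M(D) = -4 (M(D) = 0*(-35/2) - 4 = 0 - 4 = -4)
M(-31) - 4853 = -4 - 4853 = -4857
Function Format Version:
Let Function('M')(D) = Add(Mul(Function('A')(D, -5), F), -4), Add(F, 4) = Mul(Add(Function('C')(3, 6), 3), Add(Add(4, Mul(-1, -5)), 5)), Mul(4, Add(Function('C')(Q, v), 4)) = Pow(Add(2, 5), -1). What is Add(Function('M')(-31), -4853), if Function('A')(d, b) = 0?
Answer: -4857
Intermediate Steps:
Function('C')(Q, v) = Rational(-111, 28) (Function('C')(Q, v) = Add(-4, Mul(Rational(1, 4), Pow(Add(2, 5), -1))) = Add(-4, Mul(Rational(1, 4), Pow(7, -1))) = Add(-4, Mul(Rational(1, 4), Rational(1, 7))) = Add(-4, Rational(1, 28)) = Rational(-111, 28))
F = Rational(-35, 2) (F = Add(-4, Mul(Add(Rational(-111, 28), 3), Add(Add(4, Mul(-1, -5)), 5))) = Add(-4, Mul(Rational(-27, 28), Add(Add(4, 5), 5))) = Add(-4, Mul(Rational(-27, 28), Add(9, 5))) = Add(-4, Mul(Rational(-27, 28), 14)) = Add(-4, Rational(-27, 2)) = Rational(-35, 2) ≈ -17.500)
Function('M')(D) = -4 (Function('M')(D) = Add(Mul(0, Rational(-35, 2)), -4) = Add(0, -4) = -4)
Add(Function('M')(-31), -4853) = Add(-4, -4853) = -4857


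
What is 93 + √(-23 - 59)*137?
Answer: 93 + 137*I*√82 ≈ 93.0 + 1240.6*I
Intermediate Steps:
93 + √(-23 - 59)*137 = 93 + √(-82)*137 = 93 + (I*√82)*137 = 93 + 137*I*√82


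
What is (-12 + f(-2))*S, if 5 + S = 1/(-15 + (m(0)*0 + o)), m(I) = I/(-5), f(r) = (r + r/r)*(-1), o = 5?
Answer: 561/10 ≈ 56.100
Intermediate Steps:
f(r) = -1 - r (f(r) = (r + 1)*(-1) = (1 + r)*(-1) = -1 - r)
m(I) = -I/5 (m(I) = I*(-⅕) = -I/5)
S = -51/10 (S = -5 + 1/(-15 + (-⅕*0*0 + 5)) = -5 + 1/(-15 + (0*0 + 5)) = -5 + 1/(-15 + (0 + 5)) = -5 + 1/(-15 + 5) = -5 + 1/(-10) = -5 - ⅒ = -51/10 ≈ -5.1000)
(-12 + f(-2))*S = (-12 + (-1 - 1*(-2)))*(-51/10) = (-12 + (-1 + 2))*(-51/10) = (-12 + 1)*(-51/10) = -11*(-51/10) = 561/10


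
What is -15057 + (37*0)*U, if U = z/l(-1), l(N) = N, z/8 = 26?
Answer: -15057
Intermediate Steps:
z = 208 (z = 8*26 = 208)
U = -208 (U = 208/(-1) = 208*(-1) = -208)
-15057 + (37*0)*U = -15057 + (37*0)*(-208) = -15057 + 0*(-208) = -15057 + 0 = -15057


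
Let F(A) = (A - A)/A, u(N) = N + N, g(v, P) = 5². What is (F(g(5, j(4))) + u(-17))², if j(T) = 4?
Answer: 1156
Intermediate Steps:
g(v, P) = 25
u(N) = 2*N
F(A) = 0 (F(A) = 0/A = 0)
(F(g(5, j(4))) + u(-17))² = (0 + 2*(-17))² = (0 - 34)² = (-34)² = 1156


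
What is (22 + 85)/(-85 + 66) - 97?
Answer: -1950/19 ≈ -102.63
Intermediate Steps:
(22 + 85)/(-85 + 66) - 97 = 107/(-19) - 97 = 107*(-1/19) - 97 = -107/19 - 97 = -1950/19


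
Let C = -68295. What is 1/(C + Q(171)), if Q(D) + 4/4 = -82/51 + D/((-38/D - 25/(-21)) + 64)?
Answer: -208743/14256098131 ≈ -1.4642e-5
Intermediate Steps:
Q(D) = -133/51 + D/(1369/21 - 38/D) (Q(D) = -1 + (-82/51 + D/((-38/D - 25/(-21)) + 64)) = -1 + (-82*1/51 + D/((-38/D - 25*(-1/21)) + 64)) = -1 + (-82/51 + D/((-38/D + 25/21) + 64)) = -1 + (-82/51 + D/((25/21 - 38/D) + 64)) = -1 + (-82/51 + D/(1369/21 - 38/D)) = -133/51 + D/(1369/21 - 38/D))
1/(C + Q(171)) = 1/(-68295 + 7*(15162 - 26011*171 + 153*171**2)/(51*(-798 + 1369*171))) = 1/(-68295 + 7*(15162 - 4447881 + 153*29241)/(51*(-798 + 234099))) = 1/(-68295 + (7/51)*(15162 - 4447881 + 4473873)/233301) = 1/(-68295 + (7/51)*(1/233301)*41154) = 1/(-68295 + 5054/208743) = 1/(-14256098131/208743) = -208743/14256098131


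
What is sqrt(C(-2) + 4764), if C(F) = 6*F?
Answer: 12*sqrt(33) ≈ 68.935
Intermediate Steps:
sqrt(C(-2) + 4764) = sqrt(6*(-2) + 4764) = sqrt(-12 + 4764) = sqrt(4752) = 12*sqrt(33)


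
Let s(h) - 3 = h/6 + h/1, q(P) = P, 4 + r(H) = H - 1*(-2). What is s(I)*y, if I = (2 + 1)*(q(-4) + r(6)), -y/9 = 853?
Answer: -23031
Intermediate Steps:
y = -7677 (y = -9*853 = -7677)
r(H) = -2 + H (r(H) = -4 + (H - 1*(-2)) = -4 + (H + 2) = -4 + (2 + H) = -2 + H)
I = 0 (I = (2 + 1)*(-4 + (-2 + 6)) = 3*(-4 + 4) = 3*0 = 0)
s(h) = 3 + 7*h/6 (s(h) = 3 + (h/6 + h/1) = 3 + (h*(⅙) + h*1) = 3 + (h/6 + h) = 3 + 7*h/6)
s(I)*y = (3 + (7/6)*0)*(-7677) = (3 + 0)*(-7677) = 3*(-7677) = -23031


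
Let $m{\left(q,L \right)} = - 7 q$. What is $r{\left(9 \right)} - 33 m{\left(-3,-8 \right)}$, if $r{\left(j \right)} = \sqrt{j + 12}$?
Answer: $-693 + \sqrt{21} \approx -688.42$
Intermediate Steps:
$r{\left(j \right)} = \sqrt{12 + j}$
$r{\left(9 \right)} - 33 m{\left(-3,-8 \right)} = \sqrt{12 + 9} - 33 \left(\left(-7\right) \left(-3\right)\right) = \sqrt{21} - 693 = -693 + \sqrt{21}$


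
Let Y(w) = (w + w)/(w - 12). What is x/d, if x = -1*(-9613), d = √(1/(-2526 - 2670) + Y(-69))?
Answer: 57678*√103482237/79663 ≈ 7365.2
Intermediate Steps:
Y(w) = 2*w/(-12 + w) (Y(w) = (2*w)/(-12 + w) = 2*w/(-12 + w))
d = √103482237/7794 (d = √(1/(-2526 - 2670) + 2*(-69)/(-12 - 69)) = √(1/(-5196) + 2*(-69)/(-81)) = √(-1/5196 + 2*(-69)*(-1/81)) = √(-1/5196 + 46/27) = √(79663/46764) = √103482237/7794 ≈ 1.3052)
x = 9613
x/d = 9613/((√103482237/7794)) = 9613*(6*√103482237/79663) = 57678*√103482237/79663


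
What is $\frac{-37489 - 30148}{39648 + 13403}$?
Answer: $- \frac{67637}{53051} \approx -1.2749$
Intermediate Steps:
$\frac{-37489 - 30148}{39648 + 13403} = - \frac{67637}{53051}$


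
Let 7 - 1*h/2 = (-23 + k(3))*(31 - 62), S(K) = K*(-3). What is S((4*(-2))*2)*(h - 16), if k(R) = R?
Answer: -59616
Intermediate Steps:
S(K) = -3*K
h = -1226 (h = 14 - 2*(-23 + 3)*(31 - 62) = 14 - (-40)*(-31) = 14 - 2*620 = 14 - 1240 = -1226)
S((4*(-2))*2)*(h - 16) = (-3*4*(-2)*2)*(-1226 - 16) = -(-24)*2*(-1242) = -3*(-16)*(-1242) = 48*(-1242) = -59616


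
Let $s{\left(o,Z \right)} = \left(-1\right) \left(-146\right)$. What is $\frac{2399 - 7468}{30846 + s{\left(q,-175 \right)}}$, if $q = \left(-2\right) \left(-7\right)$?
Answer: $- \frac{5069}{30992} \approx -0.16356$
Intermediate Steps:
$q = 14$
$s{\left(o,Z \right)} = 146$
$\frac{2399 - 7468}{30846 + s{\left(q,-175 \right)}} = \frac{2399 - 7468}{30846 + 146} = - \frac{5069}{30992}$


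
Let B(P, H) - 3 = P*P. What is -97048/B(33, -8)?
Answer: -3466/39 ≈ -88.872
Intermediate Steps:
B(P, H) = 3 + P² (B(P, H) = 3 + P*P = 3 + P²)
-97048/B(33, -8) = -97048/(3 + 33²) = -97048/(3 + 1089) = -97048/1092 = -97048*1/1092 = -3466/39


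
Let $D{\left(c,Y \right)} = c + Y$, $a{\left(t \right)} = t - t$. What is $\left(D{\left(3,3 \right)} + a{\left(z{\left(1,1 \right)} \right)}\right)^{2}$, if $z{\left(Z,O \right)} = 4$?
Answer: $36$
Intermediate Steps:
$a{\left(t \right)} = 0$
$D{\left(c,Y \right)} = Y + c$
$\left(D{\left(3,3 \right)} + a{\left(z{\left(1,1 \right)} \right)}\right)^{2} = \left(\left(3 + 3\right) + 0\right)^{2} = \left(6 + 0\right)^{2} = 6^{2} = 36$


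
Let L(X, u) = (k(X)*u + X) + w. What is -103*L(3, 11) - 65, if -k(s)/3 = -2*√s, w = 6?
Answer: -992 - 6798*√3 ≈ -12766.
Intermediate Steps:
k(s) = 6*√s (k(s) = -(-6)*√s = 6*√s)
L(X, u) = 6 + X + 6*u*√X (L(X, u) = ((6*√X)*u + X) + 6 = (6*u*√X + X) + 6 = (X + 6*u*√X) + 6 = 6 + X + 6*u*√X)
-103*L(3, 11) - 65 = -103*(6 + 3 + 6*11*√3) - 65 = -103*(6 + 3 + 66*√3) - 65 = -103*(9 + 66*√3) - 65 = (-927 - 6798*√3) - 65 = -992 - 6798*√3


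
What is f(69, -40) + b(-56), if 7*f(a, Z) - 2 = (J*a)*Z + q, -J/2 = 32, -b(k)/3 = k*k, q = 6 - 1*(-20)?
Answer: 110812/7 ≈ 15830.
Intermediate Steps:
q = 26 (q = 6 + 20 = 26)
b(k) = -3*k² (b(k) = -3*k*k = -3*k²)
J = -64 (J = -2*32 = -64)
f(a, Z) = 4 - 64*Z*a/7 (f(a, Z) = 2/7 + ((-64*a)*Z + 26)/7 = 2/7 + (-64*Z*a + 26)/7 = 2/7 + (26 - 64*Z*a)/7 = 2/7 + (26/7 - 64*Z*a/7) = 4 - 64*Z*a/7)
f(69, -40) + b(-56) = (4 - 64/7*(-40)*69) - 3*(-56)² = (4 + 176640/7) - 3*3136 = 176668/7 - 9408 = 110812/7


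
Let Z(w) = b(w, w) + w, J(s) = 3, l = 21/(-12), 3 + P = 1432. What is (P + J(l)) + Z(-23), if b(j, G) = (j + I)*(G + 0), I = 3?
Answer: 1869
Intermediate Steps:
P = 1429 (P = -3 + 1432 = 1429)
l = -7/4 (l = 21*(-1/12) = -7/4 ≈ -1.7500)
b(j, G) = G*(3 + j) (b(j, G) = (j + 3)*(G + 0) = (3 + j)*G = G*(3 + j))
Z(w) = w + w*(3 + w) (Z(w) = w*(3 + w) + w = w + w*(3 + w))
(P + J(l)) + Z(-23) = (1429 + 3) - 23*(4 - 23) = 1432 - 23*(-19) = 1432 + 437 = 1869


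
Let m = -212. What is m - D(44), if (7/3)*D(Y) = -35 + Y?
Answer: -1511/7 ≈ -215.86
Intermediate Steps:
D(Y) = -15 + 3*Y/7 (D(Y) = 3*(-35 + Y)/7 = -15 + 3*Y/7)
m - D(44) = -212 - (-15 + (3/7)*44) = -212 - (-15 + 132/7) = -212 - 1*27/7 = -212 - 27/7 = -1511/7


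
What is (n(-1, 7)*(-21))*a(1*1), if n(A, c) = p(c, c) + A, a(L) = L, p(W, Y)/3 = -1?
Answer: 84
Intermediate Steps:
p(W, Y) = -3 (p(W, Y) = 3*(-1) = -3)
n(A, c) = -3 + A
(n(-1, 7)*(-21))*a(1*1) = ((-3 - 1)*(-21))*(1*1) = -4*(-21)*1 = 84*1 = 84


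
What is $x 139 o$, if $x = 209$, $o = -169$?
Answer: $-4909619$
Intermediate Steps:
$x 139 o = 209 \cdot 139 \left(-169\right) = 29051 \left(-169\right) = -4909619$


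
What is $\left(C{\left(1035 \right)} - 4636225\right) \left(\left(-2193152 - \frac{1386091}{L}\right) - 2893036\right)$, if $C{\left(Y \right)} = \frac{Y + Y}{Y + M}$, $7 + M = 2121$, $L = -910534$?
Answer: $\frac{1438559044407131963765}{61005778} \approx 2.3581 \cdot 10^{13}$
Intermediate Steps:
$M = 2114$ ($M = -7 + 2121 = 2114$)
$C{\left(Y \right)} = \frac{2 Y}{2114 + Y}$ ($C{\left(Y \right)} = \frac{Y + Y}{Y + 2114} = \frac{2 Y}{2114 + Y}$)
$\left(C{\left(1035 \right)} - 4636225\right) \left(\left(-2193152 - \frac{1386091}{L}\right) - 2893036\right) = \left(2 \cdot 1035 \frac{1}{2114 + 1035} - 4636225\right) \left(\left(-2193152 - \frac{1386091}{-910534}\right) - 2893036\right) = \left(2 \cdot 1035 \cdot \frac{1}{3149} - 4636225\right) \left(\left(-2193152 - - \frac{1386091}{910534}\right) - 2893036\right) = \left(2 \cdot 1035 \cdot \frac{1}{3149} - 4636225\right) \left(\left(-2193152 + \frac{1386091}{910534}\right) - 2893036\right) = \left(\frac{2070}{3149} - 4636225\right) \left(- \frac{1996938077077}{910534} - 2893036\right) = \left(- \frac{14599470455}{3149}\right) \left(- \frac{4631145718301}{910534}\right) = \frac{1438559044407131963765}{61005778}$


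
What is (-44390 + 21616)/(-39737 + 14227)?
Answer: 11387/12755 ≈ 0.89275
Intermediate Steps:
(-44390 + 21616)/(-39737 + 14227) = -22774/(-25510) = -22774*(-1/25510) = 11387/12755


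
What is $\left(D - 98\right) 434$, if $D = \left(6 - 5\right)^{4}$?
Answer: $-42098$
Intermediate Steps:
$D = 1$ ($D = 1^{4} = 1$)
$\left(D - 98\right) 434 = \left(1 - 98\right) 434 = \left(-97\right) 434 = -42098$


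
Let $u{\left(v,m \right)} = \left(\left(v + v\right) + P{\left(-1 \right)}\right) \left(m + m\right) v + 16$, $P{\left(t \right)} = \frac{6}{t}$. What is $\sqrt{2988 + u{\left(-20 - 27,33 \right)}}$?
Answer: $2 \sqrt{78301} \approx 559.65$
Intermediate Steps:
$u{\left(v,m \right)} = 16 + 2 m v \left(-6 + 2 v\right)$ ($u{\left(v,m \right)} = \left(\left(v + v\right) + \frac{6}{-1}\right) \left(m + m\right) v + 16 = \left(2 v + 6 \left(-1\right)\right) 2 m v + 16 = \left(2 v - 6\right) 2 m v + 16 = \left(-6 + 2 v\right) 2 m v + 16 = 2 m \left(-6 + 2 v\right) v + 16 = 2 m v \left(-6 + 2 v\right) + 16 = 16 + 2 m v \left(-6 + 2 v\right)$)
$\sqrt{2988 + u{\left(-20 - 27,33 \right)}} = \sqrt{2988 + \left(16 - 396 \left(-20 - 27\right) + 4 \cdot 33 \left(-20 - 27\right)^{2}\right)} = \sqrt{2988 + \left(16 - 396 \left(-47\right) + 4 \cdot 33 \left(-47\right)^{2}\right)} = \sqrt{2988 + \left(16 + 18612 + 4 \cdot 33 \cdot 2209\right)} = \sqrt{2988 + \left(16 + 18612 + 291588\right)} = \sqrt{2988 + 310216} = \sqrt{313204} = 2 \sqrt{78301}$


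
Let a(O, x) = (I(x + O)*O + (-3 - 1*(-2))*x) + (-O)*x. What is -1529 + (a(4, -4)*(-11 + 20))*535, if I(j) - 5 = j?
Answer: 191071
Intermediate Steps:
I(j) = 5 + j
a(O, x) = -x + O*(5 + O + x) - O*x (a(O, x) = ((5 + (x + O))*O + (-3 - 1*(-2))*x) + (-O)*x = ((5 + (O + x))*O + (-3 + 2)*x) - O*x = ((5 + O + x)*O - x) - O*x = (O*(5 + O + x) - x) - O*x = (-x + O*(5 + O + x)) - O*x = -x + O*(5 + O + x) - O*x)
-1529 + (a(4, -4)*(-11 + 20))*535 = -1529 + ((4**2 - 1*(-4) + 5*4)*(-11 + 20))*535 = -1529 + ((16 + 4 + 20)*9)*535 = -1529 + (40*9)*535 = -1529 + 360*535 = -1529 + 192600 = 191071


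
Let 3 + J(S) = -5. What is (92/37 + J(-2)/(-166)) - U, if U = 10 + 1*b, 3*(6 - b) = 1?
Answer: -120985/9213 ≈ -13.132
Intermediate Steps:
b = 17/3 (b = 6 - ⅓*1 = 6 - ⅓ = 17/3 ≈ 5.6667)
J(S) = -8 (J(S) = -3 - 5 = -8)
U = 47/3 (U = 10 + 1*(17/3) = 10 + 17/3 = 47/3 ≈ 15.667)
(92/37 + J(-2)/(-166)) - U = (92/37 - 8/(-166)) - 1*47/3 = (92*(1/37) - 8*(-1/166)) - 47/3 = (92/37 + 4/83) - 47/3 = 7784/3071 - 47/3 = -120985/9213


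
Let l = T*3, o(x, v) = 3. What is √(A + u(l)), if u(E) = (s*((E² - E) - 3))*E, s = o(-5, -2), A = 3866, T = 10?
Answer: 2*√20474 ≈ 286.17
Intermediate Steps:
s = 3
l = 30 (l = 10*3 = 30)
u(E) = E*(-9 - 3*E + 3*E²) (u(E) = (3*((E² - E) - 3))*E = (3*(-3 + E² - E))*E = (-9 - 3*E + 3*E²)*E = E*(-9 - 3*E + 3*E²))
√(A + u(l)) = √(3866 + 3*30*(-3 + 30² - 1*30)) = √(3866 + 3*30*(-3 + 900 - 30)) = √(3866 + 3*30*867) = √(3866 + 78030) = √81896 = 2*√20474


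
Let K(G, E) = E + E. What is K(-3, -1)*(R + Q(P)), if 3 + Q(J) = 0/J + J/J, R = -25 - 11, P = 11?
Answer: 76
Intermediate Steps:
K(G, E) = 2*E
R = -36
Q(J) = -2 (Q(J) = -3 + (0/J + J/J) = -3 + (0 + 1) = -3 + 1 = -2)
K(-3, -1)*(R + Q(P)) = (2*(-1))*(-36 - 2) = -2*(-38) = 76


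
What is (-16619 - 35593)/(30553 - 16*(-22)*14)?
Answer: -17404/11827 ≈ -1.4715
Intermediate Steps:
(-16619 - 35593)/(30553 - 16*(-22)*14) = -52212/(30553 + 352*14) = -52212/(30553 + 4928) = -52212/35481 = -52212*1/35481 = -17404/11827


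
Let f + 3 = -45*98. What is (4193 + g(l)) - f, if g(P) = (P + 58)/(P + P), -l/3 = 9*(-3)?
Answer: 1394311/162 ≈ 8606.9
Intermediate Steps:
l = 81 (l = -27*(-3) = -3*(-27) = 81)
g(P) = (58 + P)/(2*P) (g(P) = (58 + P)/((2*P)) = (58 + P)*(1/(2*P)) = (58 + P)/(2*P))
f = -4413 (f = -3 - 45*98 = -3 - 4410 = -4413)
(4193 + g(l)) - f = (4193 + (½)*(58 + 81)/81) - 1*(-4413) = (4193 + (½)*(1/81)*139) + 4413 = (4193 + 139/162) + 4413 = 679405/162 + 4413 = 1394311/162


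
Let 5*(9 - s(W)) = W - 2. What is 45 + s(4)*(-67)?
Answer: -2656/5 ≈ -531.20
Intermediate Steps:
s(W) = 47/5 - W/5 (s(W) = 9 - (W - 2)/5 = 9 - (-2 + W)/5 = 9 + (⅖ - W/5) = 47/5 - W/5)
45 + s(4)*(-67) = 45 + (47/5 - ⅕*4)*(-67) = 45 + (47/5 - ⅘)*(-67) = 45 + (43/5)*(-67) = 45 - 2881/5 = -2656/5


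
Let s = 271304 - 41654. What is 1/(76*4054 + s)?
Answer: 1/537754 ≈ 1.8596e-6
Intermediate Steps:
s = 229650
1/(76*4054 + s) = 1/(76*4054 + 229650) = 1/(308104 + 229650) = 1/537754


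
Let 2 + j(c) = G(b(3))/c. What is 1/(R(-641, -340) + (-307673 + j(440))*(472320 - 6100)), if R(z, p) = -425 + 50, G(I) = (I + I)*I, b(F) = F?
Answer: -11/1577886417826 ≈ -6.9714e-12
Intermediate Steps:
G(I) = 2*I**2 (G(I) = (2*I)*I = 2*I**2)
R(z, p) = -375
j(c) = -2 + 18/c (j(c) = -2 + (2*3**2)/c = -2 + (2*9)/c = -2 + 18/c)
1/(R(-641, -340) + (-307673 + j(440))*(472320 - 6100)) = 1/(-375 + (-307673 + (-2 + 18/440))*(472320 - 6100)) = 1/(-375 + (-307673 + (-2 + 18*(1/440)))*466220) = 1/(-375 + (-307673 + (-2 + 9/220))*466220) = 1/(-375 + (-307673 - 431/220)*466220) = 1/(-375 - 67688491/220*466220) = 1/(-375 - 1577886413701/11) = 1/(-1577886417826/11) = -11/1577886417826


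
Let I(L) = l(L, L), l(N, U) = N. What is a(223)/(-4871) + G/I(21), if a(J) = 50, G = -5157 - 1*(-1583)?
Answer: -17410004/102291 ≈ -170.20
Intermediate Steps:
G = -3574 (G = -5157 + 1583 = -3574)
I(L) = L
a(223)/(-4871) + G/I(21) = 50/(-4871) - 3574/21 = 50*(-1/4871) - 3574*1/21 = -50/4871 - 3574/21 = -17410004/102291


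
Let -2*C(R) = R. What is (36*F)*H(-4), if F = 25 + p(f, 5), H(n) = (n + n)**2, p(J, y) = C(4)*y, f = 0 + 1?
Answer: 34560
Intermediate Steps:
C(R) = -R/2
f = 1
p(J, y) = -2*y (p(J, y) = (-1/2*4)*y = -2*y)
H(n) = 4*n**2 (H(n) = (2*n)**2 = 4*n**2)
F = 15 (F = 25 - 2*5 = 25 - 10 = 15)
(36*F)*H(-4) = (36*15)*(4*(-4)**2) = 540*(4*16) = 540*64 = 34560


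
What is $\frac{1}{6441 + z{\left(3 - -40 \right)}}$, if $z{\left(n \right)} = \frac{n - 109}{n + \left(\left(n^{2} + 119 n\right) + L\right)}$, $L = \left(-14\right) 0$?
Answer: $\frac{7009}{45144903} \approx 0.00015526$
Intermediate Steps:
$L = 0$
$z{\left(n \right)} = \frac{-109 + n}{n^{2} + 120 n}$ ($z{\left(n \right)} = \frac{n - 109}{n + \left(\left(n^{2} + 119 n\right) + 0\right)} = \frac{-109 + n}{n + \left(n^{2} + 119 n\right)} = \frac{-109 + n}{n^{2} + 120 n}$)
$\frac{1}{6441 + z{\left(3 - -40 \right)}} = \frac{1}{6441 + \frac{-109 + \left(3 - -40\right)}{\left(3 - -40\right) \left(120 + \left(3 - -40\right)\right)}} = \frac{1}{6441 + \frac{-109 + \left(3 + 40\right)}{\left(3 + 40\right) \left(120 + \left(3 + 40\right)\right)}} = \frac{1}{6441 + \frac{-109 + 43}{43 \left(120 + 43\right)}} = \frac{1}{6441 + \frac{1}{43} \cdot \frac{1}{163} \left(-66\right)} = \frac{1}{6441 - \frac{66}{7009}} = \frac{1}{\frac{45144903}{7009}} = \frac{7009}{45144903}$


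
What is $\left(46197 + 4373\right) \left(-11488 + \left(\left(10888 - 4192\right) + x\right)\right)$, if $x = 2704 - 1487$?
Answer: $-180787750$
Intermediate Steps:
$x = 1217$
$\left(46197 + 4373\right) \left(-11488 + \left(\left(10888 - 4192\right) + x\right)\right) = \left(46197 + 4373\right) \left(-11488 + \left(\left(10888 - 4192\right) + 1217\right)\right) = 50570 \left(-11488 + \left(6696 + 1217\right)\right) = 50570 \left(-11488 + 7913\right) = 50570 \left(-3575\right) = -180787750$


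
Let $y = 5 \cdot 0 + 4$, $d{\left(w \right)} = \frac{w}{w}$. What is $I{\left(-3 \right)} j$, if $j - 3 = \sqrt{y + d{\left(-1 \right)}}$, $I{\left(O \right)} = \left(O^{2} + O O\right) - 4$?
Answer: $42 + 14 \sqrt{5} \approx 73.305$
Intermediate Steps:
$d{\left(w \right)} = 1$
$I{\left(O \right)} = -4 + 2 O^{2}$ ($I{\left(O \right)} = \left(O^{2} + O^{2}\right) - 4 = 2 O^{2} - 4 = -4 + 2 O^{2}$)
$y = 4$ ($y = 0 + 4 = 4$)
$j = 3 + \sqrt{5}$ ($j = 3 + \sqrt{4 + 1} = 3 + \sqrt{5} \approx 5.2361$)
$I{\left(-3 \right)} j = \left(-4 + 2 \left(-3\right)^{2}\right) \left(3 + \sqrt{5}\right) = \left(-4 + 2 \cdot 9\right) \left(3 + \sqrt{5}\right) = \left(-4 + 18\right) \left(3 + \sqrt{5}\right) = 14 \left(3 + \sqrt{5}\right) = 42 + 14 \sqrt{5}$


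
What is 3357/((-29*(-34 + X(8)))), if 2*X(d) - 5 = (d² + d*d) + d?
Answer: -6714/2117 ≈ -3.1715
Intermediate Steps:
X(d) = 5/2 + d² + d/2 (X(d) = 5/2 + ((d² + d*d) + d)/2 = 5/2 + ((d² + d²) + d)/2 = 5/2 + (2*d² + d)/2 = 5/2 + (d + 2*d²)/2 = 5/2 + (d² + d/2) = 5/2 + d² + d/2)
3357/((-29*(-34 + X(8)))) = 3357/((-29*(-34 + (5/2 + 8² + (½)*8)))) = 3357/((-29*(-34 + (5/2 + 64 + 4)))) = 3357/((-29*(-34 + 141/2))) = 3357/((-29*73/2)) = 3357/(-2117/2) = 3357*(-2/2117) = -6714/2117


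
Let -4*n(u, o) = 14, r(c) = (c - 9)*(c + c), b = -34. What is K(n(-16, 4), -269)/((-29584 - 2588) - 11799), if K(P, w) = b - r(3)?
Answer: -2/43971 ≈ -4.5485e-5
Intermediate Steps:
r(c) = 2*c*(-9 + c) (r(c) = (-9 + c)*(2*c) = 2*c*(-9 + c))
n(u, o) = -7/2 (n(u, o) = -¼*14 = -7/2)
K(P, w) = 2 (K(P, w) = -34 - 2*3*(-9 + 3) = -34 - 2*3*(-6) = -34 - 1*(-36) = -34 + 36 = 2)
K(n(-16, 4), -269)/((-29584 - 2588) - 11799) = 2/((-29584 - 2588) - 11799) = 2/(-32172 - 11799) = 2/(-43971) = 2*(-1/43971) = -2/43971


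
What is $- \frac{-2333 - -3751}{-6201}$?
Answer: $\frac{1418}{6201} \approx 0.22867$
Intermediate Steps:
$- \frac{-2333 - -3751}{-6201} = - \frac{\left(-2333 + 3751\right) \left(-1\right)}{6201} = - \frac{1418 \left(-1\right)}{6201} = \left(-1\right) \left(- \frac{1418}{6201}\right) = \frac{1418}{6201}$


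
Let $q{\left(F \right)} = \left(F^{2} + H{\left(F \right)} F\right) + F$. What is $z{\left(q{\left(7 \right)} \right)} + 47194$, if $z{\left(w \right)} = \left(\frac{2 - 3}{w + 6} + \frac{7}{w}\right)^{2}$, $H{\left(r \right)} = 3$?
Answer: $\frac{39339460570}{833569} \approx 47194.0$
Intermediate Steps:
$q{\left(F \right)} = F^{2} + 4 F$ ($q{\left(F \right)} = \left(F^{2} + 3 F\right) + F = F^{2} + 4 F$)
$z{\left(w \right)} = \left(- \frac{1}{6 + w} + \frac{7}{w}\right)^{2}$
$z{\left(q{\left(7 \right)} \right)} + 47194 = \frac{36 \left(7 + 7 \left(4 + 7\right)\right)^{2}}{49 \left(4 + 7\right)^{2} \left(6 + 7 \left(4 + 7\right)\right)^{2}} + 47194 = \frac{36 \left(7 + 7 \cdot 11\right)^{2}}{5929 \left(6 + 7 \cdot 11\right)^{2}} + 47194 = \frac{36 \left(7 + 77\right)^{2}}{5929 \left(6 + 77\right)^{2}} + 47194 = 36 \cdot \frac{1}{5929} \cdot \frac{1}{6889} \cdot 84^{2} + 47194 = 36 \cdot \frac{1}{5929} \cdot \frac{1}{6889} \cdot 7056 + 47194 = \frac{5184}{833569} + 47194 = \frac{39339460570}{833569}$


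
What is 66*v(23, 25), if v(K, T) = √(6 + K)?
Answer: 66*√29 ≈ 355.42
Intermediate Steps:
66*v(23, 25) = 66*√(6 + 23) = 66*√29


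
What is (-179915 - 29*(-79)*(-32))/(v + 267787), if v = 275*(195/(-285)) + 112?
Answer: -1603771/1695502 ≈ -0.94590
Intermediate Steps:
v = -1447/19 (v = 275*(195*(-1/285)) + 112 = 275*(-13/19) + 112 = -3575/19 + 112 = -1447/19 ≈ -76.158)
(-179915 - 29*(-79)*(-32))/(v + 267787) = (-179915 - 29*(-79)*(-32))/(-1447/19 + 267787) = (-179915 + 2291*(-32))/(5086506/19) = (-179915 - 73312)*(19/5086506) = -253227*19/5086506 = -1603771/1695502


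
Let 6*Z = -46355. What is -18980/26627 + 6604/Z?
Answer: -15235324/9718855 ≈ -1.5676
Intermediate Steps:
Z = -46355/6 (Z = (1/6)*(-46355) = -46355/6 ≈ -7725.8)
-18980/26627 + 6604/Z = -18980/26627 + 6604/(-46355/6) = -18980*1/26627 + 6604*(-6/46355) = -18980/26627 - 312/365 = -15235324/9718855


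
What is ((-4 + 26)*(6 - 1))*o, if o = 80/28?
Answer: 2200/7 ≈ 314.29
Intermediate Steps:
o = 20/7 (o = 80*(1/28) = 20/7 ≈ 2.8571)
((-4 + 26)*(6 - 1))*o = ((-4 + 26)*(6 - 1))*(20/7) = (22*5)*(20/7) = 110*(20/7) = 2200/7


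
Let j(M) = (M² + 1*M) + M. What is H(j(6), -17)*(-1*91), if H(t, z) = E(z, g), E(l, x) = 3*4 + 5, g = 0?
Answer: -1547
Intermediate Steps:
j(M) = M² + 2*M (j(M) = (M² + M) + M = (M + M²) + M = M² + 2*M)
E(l, x) = 17 (E(l, x) = 12 + 5 = 17)
H(t, z) = 17
H(j(6), -17)*(-1*91) = 17*(-1*91) = 17*(-91) = -1547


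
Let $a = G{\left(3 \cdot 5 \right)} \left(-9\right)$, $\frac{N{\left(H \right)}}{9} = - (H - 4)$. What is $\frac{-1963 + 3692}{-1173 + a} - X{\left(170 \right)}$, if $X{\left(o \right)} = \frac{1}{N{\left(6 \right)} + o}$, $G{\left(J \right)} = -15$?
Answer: $- \frac{131923}{78888} \approx -1.6723$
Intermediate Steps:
$N{\left(H \right)} = 36 - 9 H$ ($N{\left(H \right)} = 9 \left(- (H - 4)\right) = 9 \left(- (-4 + H)\right) = 9 \left(4 - H\right) = 36 - 9 H$)
$X{\left(o \right)} = \frac{1}{-18 + o}$ ($X{\left(o \right)} = \frac{1}{\left(36 - 54\right) + o} = \frac{1}{-18 + o}$)
$a = 135$ ($a = \left(-15\right) \left(-9\right) = 135$)
$\frac{-1963 + 3692}{-1173 + a} - X{\left(170 \right)} = \frac{-1963 + 3692}{-1173 + 135} - \frac{1}{-18 + 170} = \frac{1729}{-1038} - \frac{1}{152} = 1729 \left(- \frac{1}{1038}\right) - \frac{1}{152} = - \frac{1729}{1038} - \frac{1}{152} = - \frac{131923}{78888}$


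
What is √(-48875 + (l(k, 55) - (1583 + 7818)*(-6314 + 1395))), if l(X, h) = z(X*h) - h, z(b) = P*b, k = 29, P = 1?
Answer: 2*√11549046 ≈ 6796.8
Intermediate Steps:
z(b) = b (z(b) = 1*b = b)
l(X, h) = -h + X*h (l(X, h) = X*h - h = -h + X*h)
√(-48875 + (l(k, 55) - (1583 + 7818)*(-6314 + 1395))) = √(-48875 + (55*(-1 + 29) - (1583 + 7818)*(-6314 + 1395))) = √(-48875 + (55*28 - 9401*(-4919))) = √(-48875 + (1540 - 1*(-46243519))) = √(-48875 + (1540 + 46243519)) = √(-48875 + 46245059) = √46196184 = 2*√11549046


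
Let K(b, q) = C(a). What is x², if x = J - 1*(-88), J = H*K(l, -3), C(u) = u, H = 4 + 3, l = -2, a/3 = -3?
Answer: 625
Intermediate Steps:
a = -9 (a = 3*(-3) = -9)
H = 7
K(b, q) = -9
J = -63 (J = 7*(-9) = -63)
x = 25 (x = -63 - 1*(-88) = -63 + 88 = 25)
x² = 25² = 625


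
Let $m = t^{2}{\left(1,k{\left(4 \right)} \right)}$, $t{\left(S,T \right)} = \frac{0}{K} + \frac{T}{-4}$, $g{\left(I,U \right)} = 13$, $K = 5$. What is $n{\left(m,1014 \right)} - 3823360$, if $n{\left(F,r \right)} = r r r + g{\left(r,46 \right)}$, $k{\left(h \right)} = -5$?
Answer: $1038767397$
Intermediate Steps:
$t{\left(S,T \right)} = - \frac{T}{4}$ ($t{\left(S,T \right)} = \frac{0}{5} + \frac{T}{-4} = 0 \cdot \frac{1}{5} + T \left(- \frac{1}{4}\right) = 0 - \frac{T}{4} = - \frac{T}{4}$)
$m = \frac{25}{16}$ ($m = \left(\left(- \frac{1}{4}\right) \left(-5\right)\right)^{2} = \left(\frac{5}{4}\right)^{2} = \frac{25}{16} \approx 1.5625$)
$n{\left(F,r \right)} = 13 + r^{3}$ ($n{\left(F,r \right)} = r r r + 13 = r^{2} r + 13 = r^{3} + 13 = 13 + r^{3}$)
$n{\left(m,1014 \right)} - 3823360 = \left(13 + 1014^{3}\right) - 3823360 = \left(13 + 1042590744\right) - 3823360 = 1042590757 - 3823360 = 1038767397$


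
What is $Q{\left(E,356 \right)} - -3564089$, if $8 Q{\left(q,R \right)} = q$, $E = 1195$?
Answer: $\frac{28513907}{8} \approx 3.5642 \cdot 10^{6}$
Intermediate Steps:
$Q{\left(q,R \right)} = \frac{q}{8}$
$Q{\left(E,356 \right)} - -3564089 = \frac{1}{8} \cdot 1195 - -3564089 = \frac{1195}{8} + 3564089 = \frac{28513907}{8}$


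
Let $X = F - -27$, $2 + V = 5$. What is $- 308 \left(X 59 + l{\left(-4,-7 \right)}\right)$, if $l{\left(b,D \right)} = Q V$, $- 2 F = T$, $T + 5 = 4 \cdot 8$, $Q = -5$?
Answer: $-240702$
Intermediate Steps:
$V = 3$ ($V = -2 + 5 = 3$)
$T = 27$ ($T = -5 + 4 \cdot 8 = -5 + 32 = 27$)
$F = - \frac{27}{2}$ ($F = \left(- \frac{1}{2}\right) 27 = - \frac{27}{2} \approx -13.5$)
$X = \frac{27}{2}$ ($X = - \frac{27}{2} - -27 = - \frac{27}{2} + 27 = \frac{27}{2} \approx 13.5$)
$l{\left(b,D \right)} = -15$ ($l{\left(b,D \right)} = \left(-5\right) 3 = -15$)
$- 308 \left(X 59 + l{\left(-4,-7 \right)}\right) = - 308 \left(\frac{27}{2} \cdot 59 - 15\right) = - 308 \left(\frac{1593}{2} - 15\right) = \left(-308\right) \frac{1563}{2} = -240702$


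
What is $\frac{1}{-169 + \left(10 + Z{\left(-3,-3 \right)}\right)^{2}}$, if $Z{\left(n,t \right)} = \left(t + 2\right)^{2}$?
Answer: $- \frac{1}{48} \approx -0.020833$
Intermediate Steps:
$Z{\left(n,t \right)} = \left(2 + t\right)^{2}$
$\frac{1}{-169 + \left(10 + Z{\left(-3,-3 \right)}\right)^{2}} = \frac{1}{-169 + \left(10 + \left(2 - 3\right)^{2}\right)^{2}} = \frac{1}{-169 + \left(10 + \left(-1\right)^{2}\right)^{2}} = \frac{1}{-169 + \left(10 + 1\right)^{2}} = \frac{1}{-169 + 11^{2}} = \frac{1}{-169 + 121} = \frac{1}{-48} = - \frac{1}{48}$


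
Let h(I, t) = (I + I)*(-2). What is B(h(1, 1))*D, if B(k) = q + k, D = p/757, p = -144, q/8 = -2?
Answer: 2880/757 ≈ 3.8045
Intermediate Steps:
q = -16 (q = 8*(-2) = -16)
h(I, t) = -4*I (h(I, t) = (2*I)*(-2) = -4*I)
D = -144/757 ≈ -0.19022
B(k) = -16 + k
B(h(1, 1))*D = (-16 - 4*1)*(-144/757) = (-16 - 4)*(-144/757) = -20*(-144/757) = 2880/757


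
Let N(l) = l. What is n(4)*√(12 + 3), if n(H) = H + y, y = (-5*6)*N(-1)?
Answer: 34*√15 ≈ 131.68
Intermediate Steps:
y = 30 (y = -5*6*(-1) = -30*(-1) = 30)
n(H) = 30 + H (n(H) = H + 30 = 30 + H)
n(4)*√(12 + 3) = (30 + 4)*√(12 + 3) = 34*√15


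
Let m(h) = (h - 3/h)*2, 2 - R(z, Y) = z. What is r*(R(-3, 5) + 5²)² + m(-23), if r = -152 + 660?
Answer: 10514548/23 ≈ 4.5715e+5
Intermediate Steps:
R(z, Y) = 2 - z
r = 508
m(h) = -6/h + 2*h
r*(R(-3, 5) + 5²)² + m(-23) = 508*((2 - 1*(-3)) + 5²)² + (-6/(-23) + 2*(-23)) = 508*((2 + 3) + 25)² + (-6*(-1/23) - 46) = 508*(5 + 25)² + (6/23 - 46) = 508*30² - 1052/23 = 508*900 - 1052/23 = 457200 - 1052/23 = 10514548/23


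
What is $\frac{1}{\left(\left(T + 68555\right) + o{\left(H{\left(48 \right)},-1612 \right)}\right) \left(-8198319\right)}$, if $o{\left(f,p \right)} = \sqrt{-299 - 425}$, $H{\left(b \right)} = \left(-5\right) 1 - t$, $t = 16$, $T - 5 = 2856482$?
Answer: $\frac{i}{16396638 \left(\sqrt{181} - 1462521 i\right)} \approx -4.1701 \cdot 10^{-14} + 3.836 \cdot 10^{-19} i$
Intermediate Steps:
$T = 2856487$ ($T = 5 + 2856482 = 2856487$)
$H{\left(b \right)} = -21$ ($H{\left(b \right)} = \left(-5\right) 1 - 16 = -5 - 16 = -21$)
$o{\left(f,p \right)} = 2 i \sqrt{181}$ ($o{\left(f,p \right)} = \sqrt{-724} = 2 i \sqrt{181}$)
$\frac{1}{\left(\left(T + 68555\right) + o{\left(H{\left(48 \right)},-1612 \right)}\right) \left(-8198319\right)} = \frac{1}{\left(\left(2856487 + 68555\right) + 2 i \sqrt{181}\right) \left(-8198319\right)} = \frac{1}{2925042 + 2 i \sqrt{181}} \left(- \frac{1}{8198319}\right) = - \frac{1}{8198319 \left(2925042 + 2 i \sqrt{181}\right)}$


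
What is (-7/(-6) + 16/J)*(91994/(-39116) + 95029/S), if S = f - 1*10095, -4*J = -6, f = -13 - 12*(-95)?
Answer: -11517611267/75169776 ≈ -153.22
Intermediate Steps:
f = 1127 (f = -13 + 1140 = 1127)
J = 3/2 (J = -1/4*(-6) = 3/2 ≈ 1.5000)
S = -8968 (S = 1127 - 1*10095 = 1127 - 10095 = -8968)
(-7/(-6) + 16/J)*(91994/(-39116) + 95029/S) = (-7/(-6) + 16/(3/2))*(91994/(-39116) + 95029/(-8968)) = (-7*(-1/6) + 16*(2/3))*(91994*(-1/39116) + 95029*(-1/8968)) = (7/6 + 32/3)*(-6571/2794 - 95029/8968) = (71/6)*(-162219877/12528296) = -11517611267/75169776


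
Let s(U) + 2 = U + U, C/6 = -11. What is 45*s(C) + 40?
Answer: -5990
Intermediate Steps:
C = -66 (C = 6*(-11) = -66)
s(U) = -2 + 2*U (s(U) = -2 + (U + U) = -2 + 2*U)
45*s(C) + 40 = 45*(-2 + 2*(-66)) + 40 = 45*(-2 - 132) + 40 = 45*(-134) + 40 = -6030 + 40 = -5990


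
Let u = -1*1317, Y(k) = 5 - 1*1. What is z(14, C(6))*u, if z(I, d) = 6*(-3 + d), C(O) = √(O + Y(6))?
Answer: 23706 - 7902*√10 ≈ -1282.3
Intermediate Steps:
Y(k) = 4 (Y(k) = 5 - 1 = 4)
C(O) = √(4 + O) (C(O) = √(O + 4) = √(4 + O))
z(I, d) = -18 + 6*d
u = -1317
z(14, C(6))*u = (-18 + 6*√(4 + 6))*(-1317) = (-18 + 6*√10)*(-1317) = 23706 - 7902*√10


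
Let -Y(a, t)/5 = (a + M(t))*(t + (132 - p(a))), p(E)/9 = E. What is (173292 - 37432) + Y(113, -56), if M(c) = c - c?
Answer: 667525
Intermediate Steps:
p(E) = 9*E
M(c) = 0
Y(a, t) = -5*a*(132 + t - 9*a) (Y(a, t) = -5*(a + 0)*(t + (132 - 9*a)) = -5*a*(t + (132 - 9*a)) = -5*a*(132 + t - 9*a))
(173292 - 37432) + Y(113, -56) = (173292 - 37432) + 5*113*(-132 - 1*(-56) + 9*113) = 135860 + 5*113*(-132 + 56 + 1017) = 135860 + 5*113*941 = 135860 + 531665 = 667525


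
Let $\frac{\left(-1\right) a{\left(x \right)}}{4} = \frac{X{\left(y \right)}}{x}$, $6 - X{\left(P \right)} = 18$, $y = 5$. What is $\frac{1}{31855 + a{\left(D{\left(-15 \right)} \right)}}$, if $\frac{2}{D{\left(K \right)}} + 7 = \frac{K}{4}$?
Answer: $\frac{1}{31597} \approx 3.1649 \cdot 10^{-5}$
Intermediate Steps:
$D{\left(K \right)} = \frac{2}{-7 + \frac{K}{4}}$
$X{\left(P \right)} = -12$ ($X{\left(P \right)} = 6 - 18 = -12$)
$a{\left(x \right)} = \frac{48}{x}$ ($a{\left(x \right)} = - 4 \left(- \frac{12}{x}\right) = \frac{48}{x}$)
$\frac{1}{31855 + a{\left(D{\left(-15 \right)} \right)}} = \frac{1}{31855 + \frac{48}{8 \frac{1}{-28 - 15}}} = \frac{1}{31855 + \frac{48}{8 \frac{1}{-43}}} = \frac{1}{31855 + \frac{48}{8 \left(- \frac{1}{43}\right)}} = \frac{1}{31855 + \frac{48}{- \frac{8}{43}}} = \frac{1}{31855 + 48 \left(- \frac{43}{8}\right)} = \frac{1}{31855 - 258} = \frac{1}{31597}$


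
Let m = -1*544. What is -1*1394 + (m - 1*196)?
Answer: -2134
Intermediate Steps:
m = -544
-1*1394 + (m - 1*196) = -1*1394 + (-544 - 1*196) = -1394 + (-544 - 196) = -1394 - 740 = -2134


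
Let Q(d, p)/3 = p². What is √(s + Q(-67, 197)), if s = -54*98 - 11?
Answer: 2*√27781 ≈ 333.35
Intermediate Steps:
Q(d, p) = 3*p²
s = -5303 (s = -5292 - 11 = -5303)
√(s + Q(-67, 197)) = √(-5303 + 3*197²) = √(-5303 + 3*38809) = √(-5303 + 116427) = √111124 = 2*√27781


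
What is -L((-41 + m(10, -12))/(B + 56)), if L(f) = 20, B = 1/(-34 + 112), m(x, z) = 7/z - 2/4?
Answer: -20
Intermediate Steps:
m(x, z) = -1/2 + 7/z (m(x, z) = 7/z - 2*1/4 = 7/z - 1/2 = -1/2 + 7/z)
B = 1/78 ≈ 0.012821
-L((-41 + m(10, -12))/(B + 56)) = -1*20 = -20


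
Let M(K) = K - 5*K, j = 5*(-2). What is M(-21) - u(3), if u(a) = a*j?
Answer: 114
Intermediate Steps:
j = -10
M(K) = -4*K
u(a) = -10*a (u(a) = a*(-10) = -10*a)
M(-21) - u(3) = -4*(-21) - (-10)*3 = 84 - 1*(-30) = 84 + 30 = 114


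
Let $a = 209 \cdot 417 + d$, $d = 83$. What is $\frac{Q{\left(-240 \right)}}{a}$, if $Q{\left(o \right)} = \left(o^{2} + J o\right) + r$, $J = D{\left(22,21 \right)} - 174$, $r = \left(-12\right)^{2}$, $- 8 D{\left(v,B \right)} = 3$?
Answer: $\frac{49797}{43618} \approx 1.1417$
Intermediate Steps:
$D{\left(v,B \right)} = - \frac{3}{8}$ ($D{\left(v,B \right)} = \left(- \frac{1}{8}\right) 3 = - \frac{3}{8}$)
$r = 144$
$J = - \frac{1395}{8}$ ($J = - \frac{3}{8} - 174 = - \frac{1395}{8} \approx -174.38$)
$Q{\left(o \right)} = 144 + o^{2} - \frac{1395 o}{8}$ ($Q{\left(o \right)} = \left(o^{2} - \frac{1395 o}{8}\right) + 144 = 144 + o^{2} - \frac{1395 o}{8}$)
$a = 87236$ ($a = 209 \cdot 417 + 83 = 87153 + 83 = 87236$)
$\frac{Q{\left(-240 \right)}}{a} = \frac{144 + \left(-240\right)^{2} - -41850}{87236} = \left(144 + 57600 + 41850\right) \frac{1}{87236} = 99594 \cdot \frac{1}{87236} = \frac{49797}{43618}$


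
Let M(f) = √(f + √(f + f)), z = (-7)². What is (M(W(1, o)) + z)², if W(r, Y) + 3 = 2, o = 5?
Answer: (49 + √(-1 + I*√2))² ≈ 2459.3 + 115.95*I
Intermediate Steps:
W(r, Y) = -1 (W(r, Y) = -3 + 2 = -1)
z = 49
M(f) = √(f + √2*√f) (M(f) = √(f + √(2*f)) = √(f + √2*√f))
(M(W(1, o)) + z)² = (√(-1 + √2*√(-1)) + 49)² = (√(-1 + √2*I) + 49)² = (√(-1 + I*√2) + 49)² = (49 + √(-1 + I*√2))²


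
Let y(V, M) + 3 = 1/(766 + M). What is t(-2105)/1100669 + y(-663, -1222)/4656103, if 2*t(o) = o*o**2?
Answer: -9901790344855081361/2336921674205592 ≈ -4237.1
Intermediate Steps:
y(V, M) = -3 + 1/(766 + M)
t(o) = o**3/2 (t(o) = (o*o**2)/2 = o**3/2)
t(-2105)/1100669 + y(-663, -1222)/4656103 = ((1/2)*(-2105)**3)/1100669 + ((-2297 - 3*(-1222))/(766 - 1222))/4656103 = ((1/2)*(-9327307625))*(1/1100669) + ((-2297 + 3666)/(-456))*(1/4656103) = -9327307625/2*1/1100669 - 1/456*1369*(1/4656103) = -9327307625/2201338 - 1369/456*1/4656103 = -9327307625/2201338 - 1369/2123182968 = -9901790344855081361/2336921674205592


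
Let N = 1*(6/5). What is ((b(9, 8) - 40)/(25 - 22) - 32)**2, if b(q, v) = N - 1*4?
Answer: 481636/225 ≈ 2140.6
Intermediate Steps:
N = 6/5 (N = 1*(6*(1/5)) = 1*(6/5) = 6/5 ≈ 1.2000)
b(q, v) = -14/5 (b(q, v) = 6/5 - 1*4 = 6/5 - 4 = -14/5)
((b(9, 8) - 40)/(25 - 22) - 32)**2 = ((-14/5 - 40)/(25 - 22) - 32)**2 = (-214/5/3 - 32)**2 = (-214/5*1/3 - 32)**2 = (-214/15 - 32)**2 = (-694/15)**2 = 481636/225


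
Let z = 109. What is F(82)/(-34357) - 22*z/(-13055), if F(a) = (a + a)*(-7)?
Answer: 97375226/448530635 ≈ 0.21710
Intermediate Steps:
F(a) = -14*a (F(a) = (2*a)*(-7) = -14*a)
F(82)/(-34357) - 22*z/(-13055) = -14*82/(-34357) - 22*109/(-13055) = -1148*(-1/34357) - 2398*(-1/13055) = 1148/34357 + 2398/13055 = 97375226/448530635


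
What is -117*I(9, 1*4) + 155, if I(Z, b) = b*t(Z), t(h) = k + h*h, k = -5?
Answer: -35413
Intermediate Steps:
t(h) = -5 + h² (t(h) = -5 + h*h = -5 + h²)
I(Z, b) = b*(-5 + Z²)
-117*I(9, 1*4) + 155 = -117*1*4*(-5 + 9²) + 155 = -468*(-5 + 81) + 155 = -468*76 + 155 = -117*304 + 155 = -35568 + 155 = -35413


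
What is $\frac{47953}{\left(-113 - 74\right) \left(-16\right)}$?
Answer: $\frac{47953}{2992} \approx 16.027$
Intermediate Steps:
$\frac{47953}{\left(-113 - 74\right) \left(-16\right)} = \frac{47953}{\left(-187\right) \left(-16\right)} = \frac{47953}{2992}$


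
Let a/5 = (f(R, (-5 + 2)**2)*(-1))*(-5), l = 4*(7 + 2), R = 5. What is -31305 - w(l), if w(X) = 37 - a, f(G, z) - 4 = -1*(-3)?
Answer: -31167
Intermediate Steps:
f(G, z) = 7 (f(G, z) = 4 - 1*(-3) = 4 + 3 = 7)
l = 36 (l = 4*9 = 36)
a = 175 (a = 5*((7*(-1))*(-5)) = 5*(-7*(-5)) = 5*35 = 175)
w(X) = -138 (w(X) = 37 - 1*175 = 37 - 175 = -138)
-31305 - w(l) = -31305 - 1*(-138) = -31305 + 138 = -31167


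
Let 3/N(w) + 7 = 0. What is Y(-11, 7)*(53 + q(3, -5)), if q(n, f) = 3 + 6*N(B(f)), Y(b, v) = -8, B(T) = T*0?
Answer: -2992/7 ≈ -427.43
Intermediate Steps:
B(T) = 0
N(w) = -3/7 (N(w) = 3/(-7 + 0) = 3/(-7) = 3*(-⅐) = -3/7)
q(n, f) = 3/7 (q(n, f) = 3 + 6*(-3/7) = 3 - 18/7 = 3/7)
Y(-11, 7)*(53 + q(3, -5)) = -8*(53 + 3/7) = -8*374/7 = -2992/7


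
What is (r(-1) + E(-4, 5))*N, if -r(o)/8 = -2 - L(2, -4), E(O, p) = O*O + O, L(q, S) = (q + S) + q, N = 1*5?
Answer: 140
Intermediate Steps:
N = 5
L(q, S) = S + 2*q (L(q, S) = (S + q) + q = S + 2*q)
E(O, p) = O + O² (E(O, p) = O² + O = O + O²)
r(o) = 16 (r(o) = -8*(-2 - (-4 + 2*2)) = -8*(-2 - (-4 + 4)) = -8*(-2 - 1*0) = -8*(-2 + 0) = -8*(-2) = 16)
(r(-1) + E(-4, 5))*N = (16 - 4*(1 - 4))*5 = (16 - 4*(-3))*5 = (16 + 12)*5 = 28*5 = 140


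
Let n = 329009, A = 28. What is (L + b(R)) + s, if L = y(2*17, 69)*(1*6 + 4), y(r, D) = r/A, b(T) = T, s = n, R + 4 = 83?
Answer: 2303701/7 ≈ 3.2910e+5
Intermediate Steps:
R = 79 (R = -4 + 83 = 79)
s = 329009
y(r, D) = r/28
L = 85/7 (L = ((2*17)/28)*(1*6 + 4) = ((1/28)*34)*(6 + 4) = (17/14)*10 = 85/7 ≈ 12.143)
(L + b(R)) + s = (85/7 + 79) + 329009 = 638/7 + 329009 = 2303701/7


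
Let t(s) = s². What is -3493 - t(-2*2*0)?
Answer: -3493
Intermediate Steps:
-3493 - t(-2*2*0) = -3493 - (-2*2*0)² = -3493 - (-4*0)² = -3493 - 1*0² = -3493 - 1*0 = -3493 + 0 = -3493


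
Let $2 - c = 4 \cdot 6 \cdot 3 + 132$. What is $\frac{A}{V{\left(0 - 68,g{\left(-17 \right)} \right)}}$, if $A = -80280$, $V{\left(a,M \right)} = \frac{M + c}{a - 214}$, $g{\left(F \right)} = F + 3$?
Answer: $-104810$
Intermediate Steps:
$g{\left(F \right)} = 3 + F$
$c = -202$ ($c = 2 - \left(4 \cdot 6 \cdot 3 + 132\right) = 2 - \left(24 \cdot 3 + 132\right) = 2 - \left(72 + 132\right) = 2 - 204 = -202$)
$V{\left(a,M \right)} = \frac{-202 + M}{-214 + a}$ ($V{\left(a,M \right)} = \frac{M - 202}{a - 214} = \frac{-202 + M}{-214 + a}$)
$\frac{A}{V{\left(0 - 68,g{\left(-17 \right)} \right)}} = - \frac{80280}{\frac{1}{-214 + \left(0 - 68\right)} \left(-202 + \left(3 - 17\right)\right)} = - \frac{80280}{\frac{1}{-214 - 68} \left(-202 - 14\right)} = - \frac{80280}{\frac{1}{-282} \left(-216\right)} = - \frac{80280}{\left(- \frac{1}{282}\right) \left(-216\right)} = - \frac{80280}{\frac{36}{47}} = \left(-80280\right) \frac{47}{36} = -104810$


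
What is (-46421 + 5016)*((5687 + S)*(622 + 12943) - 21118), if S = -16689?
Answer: 6180244783440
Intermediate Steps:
(-46421 + 5016)*((5687 + S)*(622 + 12943) - 21118) = (-46421 + 5016)*((5687 - 16689)*(622 + 12943) - 21118) = -41405*(-11002*13565 - 21118) = -41405*(-149242130 - 21118) = -41405*(-149263248) = 6180244783440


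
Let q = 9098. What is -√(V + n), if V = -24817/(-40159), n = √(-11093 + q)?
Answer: -√(996625903 + 1612745281*I*√1995)/40159 ≈ -4.7586 - 4.6932*I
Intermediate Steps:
n = I*√1995 (n = √(-11093 + 9098) = √(-1995) = I*√1995 ≈ 44.665*I)
V = 24817/40159 (V = -24817*(-1/40159) = 24817/40159 ≈ 0.61797)
-√(V + n) = -√(24817/40159 + I*√1995)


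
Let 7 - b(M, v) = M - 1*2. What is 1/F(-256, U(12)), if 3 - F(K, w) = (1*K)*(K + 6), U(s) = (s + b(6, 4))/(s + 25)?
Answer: -1/63997 ≈ -1.5626e-5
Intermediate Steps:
b(M, v) = 9 - M (b(M, v) = 7 - (M - 1*2) = 7 - (M - 2) = 7 - (-2 + M) = 7 + (2 - M) = 9 - M)
U(s) = (3 + s)/(25 + s) (U(s) = (s + (9 - 1*6))/(s + 25) = (s + (9 - 6))/(25 + s) = (s + 3)/(25 + s) = (3 + s)/(25 + s))
F(K, w) = 3 - K*(6 + K) (F(K, w) = 3 - 1*K*(K + 6) = 3 - K*(6 + K))
1/F(-256, U(12)) = 1/(3 - 1*(-256)² - 6*(-256)) = 1/(3 - 1*65536 + 1536) = 1/(3 - 65536 + 1536) = 1/(-63997) = -1/63997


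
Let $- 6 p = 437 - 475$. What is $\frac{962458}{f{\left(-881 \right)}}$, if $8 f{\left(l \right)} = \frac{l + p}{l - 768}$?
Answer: $\frac{2380639863}{164} \approx 1.4516 \cdot 10^{7}$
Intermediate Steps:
$p = \frac{19}{3}$ ($p = - \frac{437 - 475}{6} = \left(- \frac{1}{6}\right) \left(-38\right) = \frac{19}{3} \approx 6.3333$)
$f{\left(l \right)} = \frac{\frac{19}{3} + l}{8 \left(-768 + l\right)}$ ($f{\left(l \right)} = \frac{\left(l + \frac{19}{3}\right) \frac{1}{l - 768}}{8} = \frac{\left(\frac{19}{3} + l\right) \frac{1}{-768 + l}}{8} = \frac{\frac{1}{-768 + l} \left(\frac{19}{3} + l\right)}{8} = \frac{\frac{19}{3} + l}{8 \left(-768 + l\right)}$)
$\frac{962458}{f{\left(-881 \right)}} = \frac{962458}{\frac{1}{24} \frac{1}{-768 - 881} \left(19 + 3 \left(-881\right)\right)} = \frac{962458}{\frac{1}{24} \frac{1}{-1649} \left(19 - 2643\right)} = \frac{962458}{\frac{1}{24} \left(- \frac{1}{1649}\right) \left(-2624\right)} = \frac{962458}{\frac{328}{4947}} = 962458 \cdot \frac{4947}{328} = \frac{2380639863}{164}$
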